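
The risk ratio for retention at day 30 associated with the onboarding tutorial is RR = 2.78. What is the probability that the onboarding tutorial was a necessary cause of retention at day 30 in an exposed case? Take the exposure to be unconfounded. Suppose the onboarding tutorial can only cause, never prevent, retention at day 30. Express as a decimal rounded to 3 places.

Under exogeneity and monotonicity, PN = (RR − 1) / RR = 1 − 1/RR.
PN = (2.78 − 1) / 2.78 = 1.78 / 2.78 ≈ 0.6403

PN ≈ 0.640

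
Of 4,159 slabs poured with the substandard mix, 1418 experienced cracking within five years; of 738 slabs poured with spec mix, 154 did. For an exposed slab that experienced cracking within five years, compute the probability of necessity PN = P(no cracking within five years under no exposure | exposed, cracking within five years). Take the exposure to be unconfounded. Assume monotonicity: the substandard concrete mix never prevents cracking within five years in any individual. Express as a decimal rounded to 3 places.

p₁ = P(outcome | exposed) = 1418/4159 = 0.34095
p₀ = P(outcome | unexposed) = 154/738 = 0.20867
Under exogeneity and monotonicity, PN = (p₁ − p₀) / p₁.
PN = (0.34095 − 0.20867) / 0.34095 = 0.13228 / 0.34095 ≈ 0.3880

PN ≈ 0.388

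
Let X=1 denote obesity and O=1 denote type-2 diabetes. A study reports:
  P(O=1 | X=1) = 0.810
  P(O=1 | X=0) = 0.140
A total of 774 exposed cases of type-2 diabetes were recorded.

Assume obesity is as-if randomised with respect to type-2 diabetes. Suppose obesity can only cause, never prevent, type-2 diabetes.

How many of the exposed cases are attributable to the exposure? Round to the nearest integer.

about 640 cases

Let p₁ = 0.81, p₀ = 0.14.
PN = (p₁ − p₀)/p₁ = (0.81 − 0.14) / 0.81 ≈ 0.82716.
Attributable cases ≈ PN × (exposed cases) = 0.82716 × 774 ≈ 640.22.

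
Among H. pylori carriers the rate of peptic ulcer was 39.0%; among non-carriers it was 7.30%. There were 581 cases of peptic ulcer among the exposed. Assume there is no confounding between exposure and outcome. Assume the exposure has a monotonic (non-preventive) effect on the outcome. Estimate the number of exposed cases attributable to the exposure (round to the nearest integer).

p₁ = 0.39, p₀ = 0.073.
PN = (p₁ − p₀)/p₁ = (0.39 − 0.073) / 0.39 ≈ 0.81282.
Attributable cases ≈ PN × (exposed cases) = 0.81282 × 581 ≈ 472.25.

about 472 cases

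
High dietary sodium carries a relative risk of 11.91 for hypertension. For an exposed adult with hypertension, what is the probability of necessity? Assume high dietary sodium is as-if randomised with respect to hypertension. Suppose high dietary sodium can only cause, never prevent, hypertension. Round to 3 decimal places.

Under exogeneity and monotonicity, PN = (RR − 1) / RR = 1 − 1/RR.
PN = (11.91 − 1) / 11.91 = 10.91 / 11.91 ≈ 0.9160

PN ≈ 0.916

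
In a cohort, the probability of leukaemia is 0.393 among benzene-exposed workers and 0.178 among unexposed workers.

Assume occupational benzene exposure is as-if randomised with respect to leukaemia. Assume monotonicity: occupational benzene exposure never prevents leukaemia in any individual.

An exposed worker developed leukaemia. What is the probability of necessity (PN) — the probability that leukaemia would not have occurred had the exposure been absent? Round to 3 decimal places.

PN ≈ 0.547

Let p₁ = 0.393, p₀ = 0.178.
Under exogeneity and monotonicity, PN = (p₁ − p₀) / p₁.
PN = (0.393 − 0.178) / 0.393 = 0.215 / 0.393 ≈ 0.5471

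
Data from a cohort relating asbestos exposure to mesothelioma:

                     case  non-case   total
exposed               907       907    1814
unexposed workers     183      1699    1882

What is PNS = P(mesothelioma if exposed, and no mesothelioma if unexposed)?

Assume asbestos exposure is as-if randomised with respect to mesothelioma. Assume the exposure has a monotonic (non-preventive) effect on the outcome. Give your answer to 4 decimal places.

PNS ≈ 0.4028

p₁ = P(outcome | exposed) = 907/1814 = 0.5
p₀ = P(outcome | unexposed) = 183/1882 = 0.097237
Under exogeneity and monotonicity, PNS = p₁ − p₀.
PNS = 0.5 − 0.097237 = 0.40276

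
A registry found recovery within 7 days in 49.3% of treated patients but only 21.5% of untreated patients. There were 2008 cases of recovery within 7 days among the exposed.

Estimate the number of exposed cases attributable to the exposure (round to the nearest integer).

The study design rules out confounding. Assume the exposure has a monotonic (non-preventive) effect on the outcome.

about 1132 cases

p₁ = 0.493, p₀ = 0.215.
PN = (p₁ − p₀)/p₁ = (0.493 − 0.215) / 0.493 ≈ 0.56389.
Attributable cases ≈ PN × (exposed cases) = 0.56389 × 2008 ≈ 1132.30.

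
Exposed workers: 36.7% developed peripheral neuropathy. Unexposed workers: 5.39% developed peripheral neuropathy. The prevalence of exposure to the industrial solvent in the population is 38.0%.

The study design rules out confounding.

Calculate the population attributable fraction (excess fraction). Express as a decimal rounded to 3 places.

p₁ = 0.367, p₀ = 0.0539.
Overall risk P(Y=1) = π·p₁ + (1−π)·p₀ = 0.38×0.367 + 0.62×0.0539 = 0.17288.
Under exogeneity, PAF = [P(Y=1) − p₀] / P(Y=1).
PAF = (0.17288 − 0.0539) / 0.17288 ≈ 0.6882

PAF ≈ 0.688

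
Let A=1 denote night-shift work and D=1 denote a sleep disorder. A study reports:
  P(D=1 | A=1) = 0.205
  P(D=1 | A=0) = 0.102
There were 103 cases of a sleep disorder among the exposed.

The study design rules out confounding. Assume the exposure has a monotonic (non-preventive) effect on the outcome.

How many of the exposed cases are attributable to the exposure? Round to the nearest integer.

Let p₁ = 0.205, p₀ = 0.102.
PN = (p₁ − p₀)/p₁ = (0.205 − 0.102) / 0.205 ≈ 0.50244.
Attributable cases ≈ PN × (exposed cases) = 0.50244 × 103 ≈ 51.75.

about 52 cases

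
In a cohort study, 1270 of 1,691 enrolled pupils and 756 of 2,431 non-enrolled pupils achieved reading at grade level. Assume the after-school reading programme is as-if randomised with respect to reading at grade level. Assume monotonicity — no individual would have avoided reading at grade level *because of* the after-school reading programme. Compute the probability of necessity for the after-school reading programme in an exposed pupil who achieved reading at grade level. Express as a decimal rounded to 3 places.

PN ≈ 0.586

p₁ = P(outcome | exposed) = 1270/1691 = 0.75103
p₀ = P(outcome | unexposed) = 756/2431 = 0.31098
Under exogeneity and monotonicity, PN = (p₁ − p₀) / p₁.
PN = (0.75103 − 0.31098) / 0.75103 = 0.44005 / 0.75103 ≈ 0.5859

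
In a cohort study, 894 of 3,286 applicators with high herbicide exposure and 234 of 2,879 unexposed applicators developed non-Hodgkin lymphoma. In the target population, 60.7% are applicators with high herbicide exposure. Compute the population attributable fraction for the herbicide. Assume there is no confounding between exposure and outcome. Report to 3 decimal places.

PAF ≈ 0.588

p₁ = P(outcome | exposed) = 894/3286 = 0.27206
p₀ = P(outcome | unexposed) = 234/2879 = 0.081278
Overall risk P(Y=1) = π·p₁ + (1−π)·p₀ = 0.607×0.27206 + 0.393×0.081278 = 0.19708.
Under exogeneity, PAF = [P(Y=1) − p₀] / P(Y=1).
PAF = (0.19708 − 0.081278) / 0.19708 ≈ 0.5876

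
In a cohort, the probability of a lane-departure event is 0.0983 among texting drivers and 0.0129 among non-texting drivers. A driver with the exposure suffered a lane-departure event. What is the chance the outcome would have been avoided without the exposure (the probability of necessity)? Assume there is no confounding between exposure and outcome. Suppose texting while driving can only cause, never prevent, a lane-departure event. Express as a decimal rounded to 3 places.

Let p₁ = 0.0983, p₀ = 0.0129.
Under exogeneity and monotonicity, PN = (p₁ − p₀) / p₁.
PN = (0.0983 − 0.0129) / 0.0983 = 0.0854 / 0.0983 ≈ 0.8688

PN ≈ 0.869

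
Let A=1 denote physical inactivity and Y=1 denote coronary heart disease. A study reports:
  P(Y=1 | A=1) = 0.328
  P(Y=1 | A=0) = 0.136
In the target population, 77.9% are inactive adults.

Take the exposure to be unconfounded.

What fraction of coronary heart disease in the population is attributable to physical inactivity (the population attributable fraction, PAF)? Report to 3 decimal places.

Let p₁ = 0.328, p₀ = 0.136.
Overall risk P(Y=1) = π·p₁ + (1−π)·p₀ = 0.779×0.328 + 0.221×0.136 = 0.28557.
Under exogeneity, PAF = [P(Y=1) − p₀] / P(Y=1).
PAF = (0.28557 − 0.136) / 0.28557 ≈ 0.5238

PAF ≈ 0.524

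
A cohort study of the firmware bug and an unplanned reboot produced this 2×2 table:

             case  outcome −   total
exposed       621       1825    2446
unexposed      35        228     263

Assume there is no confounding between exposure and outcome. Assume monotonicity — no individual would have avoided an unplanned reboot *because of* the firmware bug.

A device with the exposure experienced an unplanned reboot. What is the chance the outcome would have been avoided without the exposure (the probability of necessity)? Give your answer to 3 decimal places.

p₁ = P(outcome | exposed) = 621/2446 = 0.25388
p₀ = P(outcome | unexposed) = 35/263 = 0.13308
Under exogeneity and monotonicity, PN = (p₁ − p₀)/p₁.
PN = (0.25388 − 0.13308) / 0.25388 ≈ 0.4758

PN ≈ 0.476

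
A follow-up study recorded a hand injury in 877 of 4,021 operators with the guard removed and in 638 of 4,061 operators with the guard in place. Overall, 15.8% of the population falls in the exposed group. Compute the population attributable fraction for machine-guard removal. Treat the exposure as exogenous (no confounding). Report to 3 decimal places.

PAF ≈ 0.058

p₁ = P(outcome | exposed) = 877/4021 = 0.2181
p₀ = P(outcome | unexposed) = 638/4061 = 0.1571
Overall risk P(Y=1) = π·p₁ + (1−π)·p₀ = 0.158×0.2181 + 0.842×0.1571 = 0.16674.
Under exogeneity, PAF = [P(Y=1) − p₀] / P(Y=1).
PAF = (0.16674 − 0.1571) / 0.16674 ≈ 0.0578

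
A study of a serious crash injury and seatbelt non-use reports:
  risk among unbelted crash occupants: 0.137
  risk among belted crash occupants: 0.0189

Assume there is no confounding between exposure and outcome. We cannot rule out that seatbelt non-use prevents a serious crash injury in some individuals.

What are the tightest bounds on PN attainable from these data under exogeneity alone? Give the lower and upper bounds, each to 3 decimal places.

0.862 ≤ PN ≤ 1.000

Let p₁ = 0.137, p₀ = 0.0189.
Under exogeneity alone the bounds on PN are max{0,(p₁−p₀)/p₁} ≤ PN ≤ min{1,(1−p₀)/p₁}.
  lower = (p₁ − p₀)/p₁ = 0.1181 / 0.137 ≈ 0.8620
  upper = min{1, (1 − p₀)/p₁} = 0.9811 / 0.137 ≈ 7.1613 → capped at 1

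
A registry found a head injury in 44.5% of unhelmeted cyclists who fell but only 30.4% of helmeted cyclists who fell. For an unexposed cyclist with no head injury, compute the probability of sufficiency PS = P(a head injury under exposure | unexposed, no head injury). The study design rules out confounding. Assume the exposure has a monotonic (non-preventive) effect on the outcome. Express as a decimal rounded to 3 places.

p₁ = 0.445, p₀ = 0.304.
Under exogeneity and monotonicity, PS = (p₁ − p₀) / (1 − p₀).
PS = (0.445 − 0.304) / (1 − 0.304) = 0.141 / 0.696 ≈ 0.2026

PS ≈ 0.203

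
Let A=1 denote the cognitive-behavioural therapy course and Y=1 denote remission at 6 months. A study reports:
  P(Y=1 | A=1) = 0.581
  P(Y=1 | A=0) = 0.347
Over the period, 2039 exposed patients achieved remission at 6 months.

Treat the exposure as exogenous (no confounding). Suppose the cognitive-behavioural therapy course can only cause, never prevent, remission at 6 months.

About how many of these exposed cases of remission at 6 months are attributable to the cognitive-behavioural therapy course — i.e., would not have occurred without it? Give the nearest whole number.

about 821 cases

Let p₁ = 0.581, p₀ = 0.347.
PN = (p₁ − p₀)/p₁ = (0.581 − 0.347) / 0.581 ≈ 0.40275.
Attributable cases ≈ PN × (exposed cases) = 0.40275 × 2039 ≈ 821.22.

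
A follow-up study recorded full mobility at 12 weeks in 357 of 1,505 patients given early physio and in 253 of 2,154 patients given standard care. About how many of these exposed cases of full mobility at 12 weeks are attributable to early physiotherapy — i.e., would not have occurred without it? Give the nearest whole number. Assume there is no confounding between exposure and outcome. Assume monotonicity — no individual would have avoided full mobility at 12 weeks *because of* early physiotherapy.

about 180 cases

p₁ = P(outcome | exposed) = 357/1505 = 0.23721
p₀ = P(outcome | unexposed) = 253/2154 = 0.11746
PN = (p₁ − p₀)/p₁ = (0.23721 − 0.11746) / 0.23721 ≈ 0.50484.
Attributable cases ≈ PN × (exposed cases) = 0.50484 × 357 ≈ 180.23.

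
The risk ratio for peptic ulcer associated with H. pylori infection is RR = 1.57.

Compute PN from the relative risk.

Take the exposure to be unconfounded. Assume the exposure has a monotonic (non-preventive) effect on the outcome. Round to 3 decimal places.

PN ≈ 0.363

Under exogeneity and monotonicity, PN = (RR − 1) / RR = 1 − 1/RR.
PN = (1.57 − 1) / 1.57 = 0.57 / 1.57 ≈ 0.3631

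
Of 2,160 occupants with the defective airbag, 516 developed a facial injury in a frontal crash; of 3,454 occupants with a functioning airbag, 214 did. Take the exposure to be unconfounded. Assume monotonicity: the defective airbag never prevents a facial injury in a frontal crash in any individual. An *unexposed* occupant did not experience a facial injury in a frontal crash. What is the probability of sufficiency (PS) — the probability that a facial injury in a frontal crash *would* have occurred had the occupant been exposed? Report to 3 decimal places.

PS ≈ 0.189

p₁ = P(outcome | exposed) = 516/2160 = 0.23889
p₀ = P(outcome | unexposed) = 214/3454 = 0.061957
Under exogeneity and monotonicity, PS = (p₁ − p₀) / (1 − p₀).
PS = (0.23889 − 0.061957) / (1 − 0.061957) = 0.17693 / 0.93804 ≈ 0.1886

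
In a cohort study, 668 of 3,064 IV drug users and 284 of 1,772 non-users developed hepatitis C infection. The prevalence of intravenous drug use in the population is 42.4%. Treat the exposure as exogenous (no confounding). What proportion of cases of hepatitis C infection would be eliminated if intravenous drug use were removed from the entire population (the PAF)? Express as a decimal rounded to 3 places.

PAF ≈ 0.133

p₁ = P(outcome | exposed) = 668/3064 = 0.21802
p₀ = P(outcome | unexposed) = 284/1772 = 0.16027
Overall risk P(Y=1) = π·p₁ + (1−π)·p₀ = 0.424×0.21802 + 0.576×0.16027 = 0.18475.
Under exogeneity, PAF = [P(Y=1) − p₀] / P(Y=1).
PAF = (0.18475 − 0.16027) / 0.18475 ≈ 0.1325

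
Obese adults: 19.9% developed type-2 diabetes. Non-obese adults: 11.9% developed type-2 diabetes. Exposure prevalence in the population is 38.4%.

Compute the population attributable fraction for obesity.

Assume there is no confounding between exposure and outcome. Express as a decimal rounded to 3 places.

p₁ = 0.199, p₀ = 0.119.
Overall risk P(Y=1) = π·p₁ + (1−π)·p₀ = 0.384×0.199 + 0.616×0.119 = 0.14972.
Under exogeneity, PAF = [P(Y=1) − p₀] / P(Y=1).
PAF = (0.14972 − 0.119) / 0.14972 ≈ 0.2052

PAF ≈ 0.205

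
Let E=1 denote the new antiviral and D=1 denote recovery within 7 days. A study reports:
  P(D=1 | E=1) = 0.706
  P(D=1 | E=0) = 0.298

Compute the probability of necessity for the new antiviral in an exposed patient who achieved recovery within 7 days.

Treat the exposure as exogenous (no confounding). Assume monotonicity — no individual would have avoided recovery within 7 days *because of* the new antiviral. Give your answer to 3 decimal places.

Let p₁ = 0.706, p₀ = 0.298.
Under exogeneity and monotonicity, PN = (p₁ − p₀) / p₁.
PN = (0.706 − 0.298) / 0.706 = 0.408 / 0.706 ≈ 0.5779

PN ≈ 0.578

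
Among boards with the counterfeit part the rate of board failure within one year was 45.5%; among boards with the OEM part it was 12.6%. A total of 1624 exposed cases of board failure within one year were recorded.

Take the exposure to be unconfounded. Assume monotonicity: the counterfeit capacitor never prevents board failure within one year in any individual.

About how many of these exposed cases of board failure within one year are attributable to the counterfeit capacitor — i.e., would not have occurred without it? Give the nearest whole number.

p₁ = 0.455, p₀ = 0.126.
PN = (p₁ − p₀)/p₁ = (0.455 − 0.126) / 0.455 ≈ 0.72308.
Attributable cases ≈ PN × (exposed cases) = 0.72308 × 1624 ≈ 1174.28.

about 1174 cases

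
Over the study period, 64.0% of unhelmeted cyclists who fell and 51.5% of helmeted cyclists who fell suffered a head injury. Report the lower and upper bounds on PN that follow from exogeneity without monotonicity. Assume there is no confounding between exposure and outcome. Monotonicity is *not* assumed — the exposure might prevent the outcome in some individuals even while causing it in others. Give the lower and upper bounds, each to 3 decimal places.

p₁ = 0.64, p₀ = 0.515.
Under exogeneity alone the bounds on PN are max{0,(p₁−p₀)/p₁} ≤ PN ≤ min{1,(1−p₀)/p₁}.
  lower = (p₁ − p₀)/p₁ = 0.125 / 0.64 ≈ 0.1953
  upper = min{1, (1 − p₀)/p₁} = 0.485 / 0.64 ≈ 0.7578

0.195 ≤ PN ≤ 0.758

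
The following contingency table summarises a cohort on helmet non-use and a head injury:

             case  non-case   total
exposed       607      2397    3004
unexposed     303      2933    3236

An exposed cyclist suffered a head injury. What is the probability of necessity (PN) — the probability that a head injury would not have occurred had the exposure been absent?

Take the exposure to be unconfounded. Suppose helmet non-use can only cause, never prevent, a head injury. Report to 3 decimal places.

p₁ = P(outcome | exposed) = 607/3004 = 0.20206
p₀ = P(outcome | unexposed) = 303/3236 = 0.093634
Under exogeneity and monotonicity, PN = (p₁ − p₀)/p₁.
PN = (0.20206 − 0.093634) / 0.20206 ≈ 0.5366

PN ≈ 0.537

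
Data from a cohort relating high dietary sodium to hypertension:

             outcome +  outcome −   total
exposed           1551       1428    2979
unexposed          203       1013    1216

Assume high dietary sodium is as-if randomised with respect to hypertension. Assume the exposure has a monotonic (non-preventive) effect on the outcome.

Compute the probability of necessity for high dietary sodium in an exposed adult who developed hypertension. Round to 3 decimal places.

p₁ = P(outcome | exposed) = 1551/2979 = 0.52064
p₀ = P(outcome | unexposed) = 203/1216 = 0.16694
Under exogeneity and monotonicity, PN = (p₁ − p₀)/p₁.
PN = (0.52064 − 0.16694) / 0.52064 ≈ 0.6794

PN ≈ 0.679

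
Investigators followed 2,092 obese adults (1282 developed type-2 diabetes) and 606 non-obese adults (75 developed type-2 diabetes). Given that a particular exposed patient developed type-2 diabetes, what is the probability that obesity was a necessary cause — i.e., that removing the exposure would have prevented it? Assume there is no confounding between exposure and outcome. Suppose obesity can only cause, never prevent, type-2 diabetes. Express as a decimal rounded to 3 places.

p₁ = P(outcome | exposed) = 1282/2092 = 0.61281
p₀ = P(outcome | unexposed) = 75/606 = 0.12376
Under exogeneity and monotonicity, PN = (p₁ − p₀) / p₁.
PN = (0.61281 − 0.12376) / 0.61281 = 0.48905 / 0.61281 ≈ 0.7980

PN ≈ 0.798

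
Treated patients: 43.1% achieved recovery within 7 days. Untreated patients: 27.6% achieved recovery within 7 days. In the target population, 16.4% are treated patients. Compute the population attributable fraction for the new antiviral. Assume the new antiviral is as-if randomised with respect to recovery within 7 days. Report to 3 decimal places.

PAF ≈ 0.084

p₁ = 0.431, p₀ = 0.276.
Overall risk P(Y=1) = π·p₁ + (1−π)·p₀ = 0.164×0.431 + 0.836×0.276 = 0.30142.
Under exogeneity, PAF = [P(Y=1) − p₀] / P(Y=1).
PAF = (0.30142 − 0.276) / 0.30142 ≈ 0.0843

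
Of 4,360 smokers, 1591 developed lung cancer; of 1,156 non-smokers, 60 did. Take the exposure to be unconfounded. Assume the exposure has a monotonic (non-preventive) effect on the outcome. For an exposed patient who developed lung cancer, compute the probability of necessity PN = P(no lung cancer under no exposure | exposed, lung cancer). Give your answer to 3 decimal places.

p₁ = P(outcome | exposed) = 1591/4360 = 0.36491
p₀ = P(outcome | unexposed) = 60/1156 = 0.051903
Under exogeneity and monotonicity, PN = (p₁ − p₀) / p₁.
PN = (0.36491 − 0.051903) / 0.36491 = 0.31301 / 0.36491 ≈ 0.8578

PN ≈ 0.858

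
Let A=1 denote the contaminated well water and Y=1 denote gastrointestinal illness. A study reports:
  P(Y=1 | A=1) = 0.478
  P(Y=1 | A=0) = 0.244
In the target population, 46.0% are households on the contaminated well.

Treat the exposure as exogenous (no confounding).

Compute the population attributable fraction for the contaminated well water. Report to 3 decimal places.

Let p₁ = 0.478, p₀ = 0.244.
Overall risk P(Y=1) = π·p₁ + (1−π)·p₀ = 0.46×0.478 + 0.54×0.244 = 0.35164.
Under exogeneity, PAF = [P(Y=1) − p₀] / P(Y=1).
PAF = (0.35164 − 0.244) / 0.35164 ≈ 0.3061

PAF ≈ 0.306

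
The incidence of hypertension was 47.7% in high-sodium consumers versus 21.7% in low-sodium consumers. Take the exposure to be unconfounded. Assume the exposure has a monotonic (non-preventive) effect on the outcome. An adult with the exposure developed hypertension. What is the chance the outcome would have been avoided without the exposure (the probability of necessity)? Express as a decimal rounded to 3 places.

PN ≈ 0.545

p₁ = 0.477, p₀ = 0.217.
Under exogeneity and monotonicity, PN = (p₁ − p₀) / p₁.
PN = (0.477 − 0.217) / 0.477 = 0.26 / 0.477 ≈ 0.5451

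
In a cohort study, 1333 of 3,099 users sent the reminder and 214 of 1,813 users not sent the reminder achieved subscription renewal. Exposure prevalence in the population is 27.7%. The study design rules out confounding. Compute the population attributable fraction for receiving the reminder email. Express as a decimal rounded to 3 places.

p₁ = P(outcome | exposed) = 1333/3099 = 0.43014
p₀ = P(outcome | unexposed) = 214/1813 = 0.11804
Overall risk P(Y=1) = π·p₁ + (1−π)·p₀ = 0.277×0.43014 + 0.723×0.11804 = 0.20449.
Under exogeneity, PAF = [P(Y=1) − p₀] / P(Y=1).
PAF = (0.20449 − 0.11804) / 0.20449 ≈ 0.4228

PAF ≈ 0.423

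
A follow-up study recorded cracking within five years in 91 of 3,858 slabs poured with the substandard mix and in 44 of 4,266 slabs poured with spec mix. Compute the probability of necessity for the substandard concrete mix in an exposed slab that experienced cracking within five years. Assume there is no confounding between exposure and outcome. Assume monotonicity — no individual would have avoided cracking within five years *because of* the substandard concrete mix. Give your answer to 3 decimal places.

PN ≈ 0.563

p₁ = P(outcome | exposed) = 91/3858 = 0.023587
p₀ = P(outcome | unexposed) = 44/4266 = 0.010314
Under exogeneity and monotonicity, PN = (p₁ − p₀) / p₁.
PN = (0.023587 − 0.010314) / 0.023587 = 0.013273 / 0.023587 ≈ 0.5627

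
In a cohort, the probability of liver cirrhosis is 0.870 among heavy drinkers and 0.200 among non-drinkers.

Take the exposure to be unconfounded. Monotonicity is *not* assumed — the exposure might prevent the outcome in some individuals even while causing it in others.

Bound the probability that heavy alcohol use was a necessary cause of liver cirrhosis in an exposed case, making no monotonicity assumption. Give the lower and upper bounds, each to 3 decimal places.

0.770 ≤ PN ≤ 0.920

Let p₁ = 0.87, p₀ = 0.2.
Under exogeneity alone the bounds on PN are max{0,(p₁−p₀)/p₁} ≤ PN ≤ min{1,(1−p₀)/p₁}.
  lower = (p₁ − p₀)/p₁ = 0.67 / 0.87 ≈ 0.7701
  upper = min{1, (1 − p₀)/p₁} = 0.8 / 0.87 ≈ 0.9195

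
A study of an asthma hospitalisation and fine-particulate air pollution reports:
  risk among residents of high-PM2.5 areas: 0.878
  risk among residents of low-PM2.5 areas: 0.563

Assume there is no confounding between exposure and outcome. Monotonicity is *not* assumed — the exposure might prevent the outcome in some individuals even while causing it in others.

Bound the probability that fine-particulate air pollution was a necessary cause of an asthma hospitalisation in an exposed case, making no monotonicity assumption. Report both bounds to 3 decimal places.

Let p₁ = 0.878, p₀ = 0.563.
Under exogeneity alone the bounds on PN are max{0,(p₁−p₀)/p₁} ≤ PN ≤ min{1,(1−p₀)/p₁}.
  lower = (p₁ − p₀)/p₁ = 0.315 / 0.878 ≈ 0.3588
  upper = min{1, (1 − p₀)/p₁} = 0.437 / 0.878 ≈ 0.4977

0.359 ≤ PN ≤ 0.498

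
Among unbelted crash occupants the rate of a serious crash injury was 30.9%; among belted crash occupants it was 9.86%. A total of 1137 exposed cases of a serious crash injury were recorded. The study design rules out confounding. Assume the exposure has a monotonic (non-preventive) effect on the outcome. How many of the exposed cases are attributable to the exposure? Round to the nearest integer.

p₁ = 0.309, p₀ = 0.0986.
PN = (p₁ − p₀)/p₁ = (0.309 − 0.0986) / 0.309 ≈ 0.68091.
Attributable cases ≈ PN × (exposed cases) = 0.68091 × 1137 ≈ 774.19.

about 774 cases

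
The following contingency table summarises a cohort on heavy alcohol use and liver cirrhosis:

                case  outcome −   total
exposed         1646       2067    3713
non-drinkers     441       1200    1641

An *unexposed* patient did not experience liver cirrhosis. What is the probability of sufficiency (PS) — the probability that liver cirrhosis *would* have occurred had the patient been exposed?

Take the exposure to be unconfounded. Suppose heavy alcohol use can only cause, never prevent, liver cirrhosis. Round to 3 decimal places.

PS ≈ 0.239

p₁ = P(outcome | exposed) = 1646/3713 = 0.44331
p₀ = P(outcome | unexposed) = 441/1641 = 0.26874
Under exogeneity and monotonicity, PS = (p₁ − p₀) / (1 − p₀).
PS = (0.44331 − 0.26874) / (1 − 0.26874) = 0.17457 / 0.73126 ≈ 0.2387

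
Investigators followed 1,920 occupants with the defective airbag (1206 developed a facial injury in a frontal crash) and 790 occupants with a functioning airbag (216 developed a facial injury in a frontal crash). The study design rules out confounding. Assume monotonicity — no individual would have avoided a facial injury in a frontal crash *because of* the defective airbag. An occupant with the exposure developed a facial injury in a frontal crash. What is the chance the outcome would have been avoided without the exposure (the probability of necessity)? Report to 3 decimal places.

p₁ = P(outcome | exposed) = 1206/1920 = 0.62813
p₀ = P(outcome | unexposed) = 216/790 = 0.27342
Under exogeneity and monotonicity, PN = (p₁ − p₀) / p₁.
PN = (0.62813 − 0.27342) / 0.62813 = 0.35471 / 0.62813 ≈ 0.5647

PN ≈ 0.565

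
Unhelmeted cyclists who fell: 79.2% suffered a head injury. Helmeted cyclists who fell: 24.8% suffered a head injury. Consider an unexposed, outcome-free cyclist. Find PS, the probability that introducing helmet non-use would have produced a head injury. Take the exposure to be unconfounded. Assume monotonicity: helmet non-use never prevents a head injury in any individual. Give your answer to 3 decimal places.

p₁ = 0.792, p₀ = 0.248.
Under exogeneity and monotonicity, PS = (p₁ − p₀) / (1 − p₀).
PS = (0.792 − 0.248) / (1 − 0.248) = 0.544 / 0.752 ≈ 0.7234

PS ≈ 0.723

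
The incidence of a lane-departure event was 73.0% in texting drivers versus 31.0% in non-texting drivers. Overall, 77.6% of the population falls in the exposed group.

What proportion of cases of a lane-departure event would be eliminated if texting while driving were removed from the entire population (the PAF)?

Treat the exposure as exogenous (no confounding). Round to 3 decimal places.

p₁ = 0.73, p₀ = 0.31.
Overall risk P(Y=1) = π·p₁ + (1−π)·p₀ = 0.776×0.73 + 0.224×0.31 = 0.63592.
Under exogeneity, PAF = [P(Y=1) − p₀] / P(Y=1).
PAF = (0.63592 − 0.31) / 0.63592 ≈ 0.5125

PAF ≈ 0.513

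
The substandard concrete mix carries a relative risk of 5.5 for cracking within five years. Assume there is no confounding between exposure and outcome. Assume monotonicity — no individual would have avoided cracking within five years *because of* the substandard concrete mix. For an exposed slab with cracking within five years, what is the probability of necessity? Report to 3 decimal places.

PN ≈ 0.818

Under exogeneity and monotonicity, PN = (RR − 1) / RR = 1 − 1/RR.
PN = (5.5 − 1) / 5.5 = 4.5 / 5.5 ≈ 0.8182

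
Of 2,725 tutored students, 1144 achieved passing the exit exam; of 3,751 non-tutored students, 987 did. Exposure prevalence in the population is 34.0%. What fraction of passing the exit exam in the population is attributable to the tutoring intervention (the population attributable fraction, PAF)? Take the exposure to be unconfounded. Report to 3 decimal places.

p₁ = P(outcome | exposed) = 1144/2725 = 0.41982
p₀ = P(outcome | unexposed) = 987/3751 = 0.26313
Overall risk P(Y=1) = π·p₁ + (1−π)·p₀ = 0.34×0.41982 + 0.66×0.26313 = 0.3164.
Under exogeneity, PAF = [P(Y=1) − p₀] / P(Y=1).
PAF = (0.3164 − 0.26313) / 0.3164 ≈ 0.1684

PAF ≈ 0.168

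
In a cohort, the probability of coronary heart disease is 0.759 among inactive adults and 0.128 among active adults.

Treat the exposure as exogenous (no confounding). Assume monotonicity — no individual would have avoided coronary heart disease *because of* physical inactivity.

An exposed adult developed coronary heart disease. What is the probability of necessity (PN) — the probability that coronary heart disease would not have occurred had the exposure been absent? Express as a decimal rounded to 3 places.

PN ≈ 0.831

Let p₁ = 0.759, p₀ = 0.128.
Under exogeneity and monotonicity, PN = (p₁ − p₀) / p₁.
PN = (0.759 − 0.128) / 0.759 = 0.631 / 0.759 ≈ 0.8314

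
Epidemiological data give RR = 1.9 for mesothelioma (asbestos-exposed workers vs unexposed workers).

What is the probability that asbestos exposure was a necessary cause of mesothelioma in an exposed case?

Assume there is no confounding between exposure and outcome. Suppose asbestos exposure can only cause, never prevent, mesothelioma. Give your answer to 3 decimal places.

PN ≈ 0.474

Under exogeneity and monotonicity, PN = (RR − 1) / RR = 1 − 1/RR.
PN = (1.9 − 1) / 1.9 = 0.9 / 1.9 ≈ 0.4737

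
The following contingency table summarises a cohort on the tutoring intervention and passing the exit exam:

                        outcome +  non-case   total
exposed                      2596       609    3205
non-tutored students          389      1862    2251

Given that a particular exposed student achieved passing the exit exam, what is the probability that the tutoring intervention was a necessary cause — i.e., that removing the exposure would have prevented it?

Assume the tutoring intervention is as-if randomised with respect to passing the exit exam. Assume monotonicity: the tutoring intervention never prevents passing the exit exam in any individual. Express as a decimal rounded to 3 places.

PN ≈ 0.787

p₁ = P(outcome | exposed) = 2596/3205 = 0.80998
p₀ = P(outcome | unexposed) = 389/2251 = 0.17281
Under exogeneity and monotonicity, PN = (p₁ − p₀) / p₁.
PN = (0.80998 − 0.17281) / 0.80998 = 0.63717 / 0.80998 ≈ 0.7866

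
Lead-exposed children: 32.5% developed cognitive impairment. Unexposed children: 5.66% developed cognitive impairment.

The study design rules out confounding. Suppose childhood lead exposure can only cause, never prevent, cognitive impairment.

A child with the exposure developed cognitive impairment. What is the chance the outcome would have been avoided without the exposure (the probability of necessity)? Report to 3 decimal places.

PN ≈ 0.826

p₁ = 0.325, p₀ = 0.0566.
Under exogeneity and monotonicity, PN = (p₁ − p₀) / p₁.
PN = (0.325 − 0.0566) / 0.325 = 0.2684 / 0.325 ≈ 0.8258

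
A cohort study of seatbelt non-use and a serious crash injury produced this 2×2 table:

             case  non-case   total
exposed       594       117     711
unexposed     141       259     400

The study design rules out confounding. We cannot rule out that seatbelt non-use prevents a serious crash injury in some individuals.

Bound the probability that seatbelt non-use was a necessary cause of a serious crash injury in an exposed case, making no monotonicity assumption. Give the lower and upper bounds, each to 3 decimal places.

0.578 ≤ PN ≤ 0.775

p₁ = P(outcome | exposed) = 594/711 = 0.83544
p₀ = P(outcome | unexposed) = 141/400 = 0.3525
Under exogeneity alone the bounds on PN are max{0,(p₁−p₀)/p₁} ≤ PN ≤ min{1,(1−p₀)/p₁}.
  lower = (p₁ − p₀)/p₁ = 0.48294 / 0.83544 ≈ 0.5781
  upper = min{1, (1 − p₀)/p₁} = 0.6475 / 0.83544 ≈ 0.7750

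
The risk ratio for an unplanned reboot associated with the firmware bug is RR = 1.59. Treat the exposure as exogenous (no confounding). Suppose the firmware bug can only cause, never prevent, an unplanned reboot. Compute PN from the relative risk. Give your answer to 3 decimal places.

PN ≈ 0.371

Under exogeneity and monotonicity, PN = (RR − 1) / RR = 1 − 1/RR.
PN = (1.59 − 1) / 1.59 = 0.59 / 1.59 ≈ 0.3711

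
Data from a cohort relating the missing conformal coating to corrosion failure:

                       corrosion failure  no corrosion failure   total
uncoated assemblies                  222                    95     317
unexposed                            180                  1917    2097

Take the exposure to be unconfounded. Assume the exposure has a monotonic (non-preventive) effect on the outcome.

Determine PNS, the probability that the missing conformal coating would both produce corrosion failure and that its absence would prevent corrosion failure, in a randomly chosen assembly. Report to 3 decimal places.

p₁ = P(outcome | exposed) = 222/317 = 0.70032
p₀ = P(outcome | unexposed) = 180/2097 = 0.085837
Under exogeneity and monotonicity, PNS = p₁ − p₀.
PNS = 0.70032 − 0.085837 = 0.61448

PNS ≈ 0.614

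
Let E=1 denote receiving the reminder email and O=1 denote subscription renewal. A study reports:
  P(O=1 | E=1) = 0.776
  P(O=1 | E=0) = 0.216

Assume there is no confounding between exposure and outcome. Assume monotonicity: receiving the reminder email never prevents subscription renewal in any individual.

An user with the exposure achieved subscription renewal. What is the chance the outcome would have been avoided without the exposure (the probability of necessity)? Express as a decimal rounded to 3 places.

PN ≈ 0.722

Let p₁ = 0.776, p₀ = 0.216.
Under exogeneity and monotonicity, PN = (p₁ − p₀) / p₁.
PN = (0.776 − 0.216) / 0.776 = 0.56 / 0.776 ≈ 0.7216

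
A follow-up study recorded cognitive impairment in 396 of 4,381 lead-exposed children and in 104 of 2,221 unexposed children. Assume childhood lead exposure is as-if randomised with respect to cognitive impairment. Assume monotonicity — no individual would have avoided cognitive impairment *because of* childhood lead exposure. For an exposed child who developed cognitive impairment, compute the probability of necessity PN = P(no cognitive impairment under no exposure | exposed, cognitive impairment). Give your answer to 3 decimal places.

p₁ = P(outcome | exposed) = 396/4381 = 0.09039
p₀ = P(outcome | unexposed) = 104/2221 = 0.046826
Under exogeneity and monotonicity, PN = (p₁ − p₀) / p₁.
PN = (0.09039 − 0.046826) / 0.09039 = 0.043565 / 0.09039 ≈ 0.4820

PN ≈ 0.482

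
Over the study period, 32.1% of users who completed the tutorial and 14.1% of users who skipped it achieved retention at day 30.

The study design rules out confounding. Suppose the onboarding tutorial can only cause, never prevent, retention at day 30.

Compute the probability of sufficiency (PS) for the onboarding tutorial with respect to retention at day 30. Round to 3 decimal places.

p₁ = 0.321, p₀ = 0.141.
Under exogeneity and monotonicity, PS = (p₁ − p₀) / (1 − p₀).
PS = (0.321 − 0.141) / (1 − 0.141) = 0.18 / 0.859 ≈ 0.2095

PS ≈ 0.210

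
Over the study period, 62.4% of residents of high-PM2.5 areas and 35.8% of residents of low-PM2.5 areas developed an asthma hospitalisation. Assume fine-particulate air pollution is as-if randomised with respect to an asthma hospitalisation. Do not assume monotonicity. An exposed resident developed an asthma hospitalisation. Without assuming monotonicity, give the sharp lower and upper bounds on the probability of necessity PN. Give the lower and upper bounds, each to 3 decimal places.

0.426 ≤ PN ≤ 1.000

p₁ = 0.624, p₀ = 0.358.
Under exogeneity alone the bounds on PN are max{0,(p₁−p₀)/p₁} ≤ PN ≤ min{1,(1−p₀)/p₁}.
  lower = (p₁ − p₀)/p₁ = 0.266 / 0.624 ≈ 0.4263
  upper = min{1, (1 − p₀)/p₁} = 0.642 / 0.624 ≈ 1.0288 → capped at 1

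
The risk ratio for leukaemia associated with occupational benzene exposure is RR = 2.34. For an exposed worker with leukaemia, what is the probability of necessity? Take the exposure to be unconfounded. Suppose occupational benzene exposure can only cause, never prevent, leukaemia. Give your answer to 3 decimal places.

PN ≈ 0.573

Under exogeneity and monotonicity, PN = (RR − 1) / RR = 1 − 1/RR.
PN = (2.34 − 1) / 2.34 = 1.34 / 2.34 ≈ 0.5726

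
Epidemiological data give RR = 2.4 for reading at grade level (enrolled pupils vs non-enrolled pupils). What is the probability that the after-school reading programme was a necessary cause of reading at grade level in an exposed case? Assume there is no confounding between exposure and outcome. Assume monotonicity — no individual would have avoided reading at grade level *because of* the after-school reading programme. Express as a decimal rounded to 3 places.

PN ≈ 0.583

Under exogeneity and monotonicity, PN = (RR − 1) / RR = 1 − 1/RR.
PN = (2.4 − 1) / 2.4 = 1.4 / 2.4 ≈ 0.5833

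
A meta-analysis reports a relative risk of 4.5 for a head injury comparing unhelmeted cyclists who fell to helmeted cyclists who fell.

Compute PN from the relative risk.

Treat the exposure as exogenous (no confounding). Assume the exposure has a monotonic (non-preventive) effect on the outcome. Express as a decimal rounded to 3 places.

PN ≈ 0.778

Under exogeneity and monotonicity, PN = (RR − 1) / RR = 1 − 1/RR.
PN = (4.5 − 1) / 4.5 = 3.5 / 4.5 ≈ 0.7778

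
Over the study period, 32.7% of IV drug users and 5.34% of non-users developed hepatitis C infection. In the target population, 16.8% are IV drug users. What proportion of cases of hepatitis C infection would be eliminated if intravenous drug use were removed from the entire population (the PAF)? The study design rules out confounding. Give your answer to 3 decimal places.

p₁ = 0.327, p₀ = 0.0534.
Overall risk P(Y=1) = π·p₁ + (1−π)·p₀ = 0.168×0.327 + 0.832×0.0534 = 0.099365.
Under exogeneity, PAF = [P(Y=1) − p₀] / P(Y=1).
PAF = (0.099365 − 0.0534) / 0.099365 ≈ 0.4626

PAF ≈ 0.463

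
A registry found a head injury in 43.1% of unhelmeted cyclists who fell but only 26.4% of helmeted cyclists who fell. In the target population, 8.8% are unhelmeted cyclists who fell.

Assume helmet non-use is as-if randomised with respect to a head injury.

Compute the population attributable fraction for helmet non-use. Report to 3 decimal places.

PAF ≈ 0.053

p₁ = 0.431, p₀ = 0.264.
Overall risk P(Y=1) = π·p₁ + (1−π)·p₀ = 0.088×0.431 + 0.912×0.264 = 0.2787.
Under exogeneity, PAF = [P(Y=1) − p₀] / P(Y=1).
PAF = (0.2787 − 0.264) / 0.2787 ≈ 0.0527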